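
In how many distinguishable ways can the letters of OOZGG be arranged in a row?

Letter multiplicities in OOZGG: G×2, O×2, Z×1.
The number of distinct arrangements is 5!/(2!·2!) = 120/4 = 30.

30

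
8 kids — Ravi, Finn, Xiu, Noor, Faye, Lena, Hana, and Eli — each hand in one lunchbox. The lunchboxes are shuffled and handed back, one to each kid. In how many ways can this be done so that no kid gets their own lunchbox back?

Let Aᵢ be the assignments in which kid i gets their own lunchbox. We want the size of the complement of A₁∪…∪A_8.
By inclusion–exclusion this is Σ_{j=0}^{8} (−1)^j C(8,j)·(8−j)!.
Computing: 40320 − 40320 + 20160 − 6720 + 1680 − 336 + 56 − 8 + 1 = 14833.

14833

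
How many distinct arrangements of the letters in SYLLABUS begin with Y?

1260

Fix Y in the first position and arrange the remaining 7 letters.
Those 7 letters have L appearing twice and S appearing twice, giving (7)!/(2!·2!) = 1260.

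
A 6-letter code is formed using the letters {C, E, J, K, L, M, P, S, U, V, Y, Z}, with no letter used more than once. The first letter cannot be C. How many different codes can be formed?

609840

The first letter has 12−1 = 11 choices (anything except C).
The remaining 5 letters are filled from the other 11 symbols without repetition: 11 × 10 × 9 × 8 × 7 = 55440.
Total: 11 × 55440 = 609840.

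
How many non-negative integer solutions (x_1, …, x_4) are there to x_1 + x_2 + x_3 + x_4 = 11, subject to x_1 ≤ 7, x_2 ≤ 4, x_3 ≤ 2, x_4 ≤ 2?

By stars and bars, unrestricted non-negative solutions to x_1+…+x_4 = 11 number C(11+3,3) = 364.
Subtract solutions that violate a single cap (substitute x_i' = x_i − (cap_i+1)): x_1 ≥ 8 gives C(6,3) = 20; x_2 ≥ 5 gives C(9,3) = 84; x_3 ≥ 3 gives C(11,3) = 165; x_4 ≥ 3 gives C(11,3) = 165. Together 434.
Add back pairs where two caps are both exceeded: 0 + 1 + 1 + 20 + 20 + 56 = 98.
Subtract triples: 0 + 0 + 0 + 1 = 1.
By inclusion–exclusion the count is 364 − 434 + 98 − 1 = 27.

27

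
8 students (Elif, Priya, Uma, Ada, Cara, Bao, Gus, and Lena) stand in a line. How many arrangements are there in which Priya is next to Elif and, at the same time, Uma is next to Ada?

Treat {Priya,Elif} as one block (2 orders) and {Uma,Ada} as another (2 orders).
That leaves 6 units to arrange: 2 × 2 × 6! = 4 × 720 = 2880.

2880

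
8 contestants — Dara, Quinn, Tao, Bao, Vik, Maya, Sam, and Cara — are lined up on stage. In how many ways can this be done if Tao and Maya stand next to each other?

Place the 6 others and the Tao-Maya pair as 7 objects in a line; the pair has 2 internal arrangements.
So the count is 2·(7)! = 10080.

10080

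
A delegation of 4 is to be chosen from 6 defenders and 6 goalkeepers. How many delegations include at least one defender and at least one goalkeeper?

465

Total 4-person selections from all 12: C(12,4) = 495.
Subtract selections that omit an entire group: no defenders → C(6,4) = 15; no goalkeepers → C(6,4) = 15.
Both groups omitted at once is impossible, so 495 − 30 = 465.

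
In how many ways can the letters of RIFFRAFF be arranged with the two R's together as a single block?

Treat the 2 copies of R as a single block. The multiset to arrange is then {RR, A, F, F, F, F, I}, 7 items in all.
That gives (7)!/(4!) = 210 arrangements.

210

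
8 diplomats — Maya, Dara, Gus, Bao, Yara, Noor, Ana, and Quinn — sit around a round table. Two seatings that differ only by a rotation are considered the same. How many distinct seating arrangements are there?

5040

Seat Maya anywhere (absorbing the rotational symmetry), then permute the other 7: (7)! = 5040.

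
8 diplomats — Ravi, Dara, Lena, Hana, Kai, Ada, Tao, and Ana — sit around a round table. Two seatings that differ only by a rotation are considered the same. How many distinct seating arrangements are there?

5040

Seat Ravi anywhere (absorbing the rotational symmetry), then permute the other 7: (7)! = 5040.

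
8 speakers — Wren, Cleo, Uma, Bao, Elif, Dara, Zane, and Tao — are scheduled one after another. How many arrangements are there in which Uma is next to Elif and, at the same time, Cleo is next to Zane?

Treat {Uma,Elif} as one block (2 orders) and {Cleo,Zane} as another (2 orders).
That leaves 6 units to arrange: 2 × 2 × 6! = 4 × 720 = 2880.

2880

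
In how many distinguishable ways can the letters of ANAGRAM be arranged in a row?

840

The 7 letters of ANAGRAM have repeats: A appearing 3 times.
So there are 7! / (3!) = 840 distinguishable arrangements.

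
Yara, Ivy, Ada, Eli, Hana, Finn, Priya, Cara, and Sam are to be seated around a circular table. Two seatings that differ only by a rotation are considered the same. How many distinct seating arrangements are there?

Around a circle, 9 distinct people have 9!/9 = (8)! = 40320 rotationally distinct seatings.

40320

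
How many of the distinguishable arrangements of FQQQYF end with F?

20

Fix F in the last position and arrange the remaining 5 letters.
Those 5 letters have Q appearing 3 times, giving (5)!/(3!) = 20.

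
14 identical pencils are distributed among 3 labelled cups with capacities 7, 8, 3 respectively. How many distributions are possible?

Ignoring the caps, the number of non-negative solutions to x_1+…+x_3 = 14 is C(16,2) = 120.
Subtract solutions that violate a single cap (substitute x_i' = x_i − (cap_i+1)): x_1 ≥ 8 gives C(8,2) = 28; x_2 ≥ 9 gives C(7,2) = 21; x_3 ≥ 4 gives C(12,2) = 66. Together 115.
Add back pairs where two caps are both exceeded: 0 + 6 + 3 = 9.
By inclusion–exclusion the count is 120 − 115 + 9 = 14.

14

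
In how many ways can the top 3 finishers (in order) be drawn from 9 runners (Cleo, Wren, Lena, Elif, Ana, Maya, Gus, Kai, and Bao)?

This is an ordered selection of 3 from 9: P(9,3).
That gives 9 × 8 × 7 = 504.

504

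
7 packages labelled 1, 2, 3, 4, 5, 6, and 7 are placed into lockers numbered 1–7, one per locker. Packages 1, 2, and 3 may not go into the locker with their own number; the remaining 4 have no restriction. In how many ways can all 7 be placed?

Let Aᵢ (for i ∈ {1, 2, 3}) be the placements that put package i in its forbidden locker. Any j of these fix j positions, leaving (7−j)! ways to fill the rest, and there are C(3,j) ways to pick which j.
By inclusion–exclusion, the number of valid placements is Σ_{j=0}^{3} (−1)^j C(3,j)·(7−j)!.
Computing: 5040 − 2160 + 360 − 24 = 3216.

3216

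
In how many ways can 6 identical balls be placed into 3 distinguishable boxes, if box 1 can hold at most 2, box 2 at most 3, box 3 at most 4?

By stars and bars, unrestricted non-negative solutions to x_1+…+x_3 = 6 number C(6+2,2) = 28.
Subtract solutions that violate a single cap (substitute x_i' = x_i − (cap_i+1)): x_1 ≥ 3 gives C(5,2) = 10; x_2 ≥ 4 gives C(4,2) = 6; x_3 ≥ 5 gives C(3,2) = 3. Together 19.
No two caps can be exceeded simultaneously, so the pair terms are all 0.
By inclusion–exclusion the count is 28 − 19 + 0 = 9.

9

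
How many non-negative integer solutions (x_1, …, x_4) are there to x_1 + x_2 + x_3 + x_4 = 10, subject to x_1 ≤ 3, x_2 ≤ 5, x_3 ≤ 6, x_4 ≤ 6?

128

By stars and bars, unrestricted non-negative solutions to x_1+…+x_4 = 10 number C(10+3,3) = 286.
Subtract solutions that violate a single cap (substitute x_i' = x_i − (cap_i+1)): x_1 ≥ 4 gives C(9,3) = 84; x_2 ≥ 6 gives C(7,3) = 35; x_3 ≥ 7 gives C(6,3) = 20; x_4 ≥ 7 gives C(6,3) = 20. Together 159.
Add back pairs where two caps are both exceeded: 1 + 0 + 0 + 0 + 0 + 0 = 1.
By inclusion–exclusion the count is 286 − 159 + 1 = 128.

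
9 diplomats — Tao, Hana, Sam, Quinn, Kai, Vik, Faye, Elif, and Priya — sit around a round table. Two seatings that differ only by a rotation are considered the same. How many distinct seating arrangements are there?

40320

Fix one person's seat to break rotational symmetry; the remaining 8 people can be arranged in (8)! = 40320 ways.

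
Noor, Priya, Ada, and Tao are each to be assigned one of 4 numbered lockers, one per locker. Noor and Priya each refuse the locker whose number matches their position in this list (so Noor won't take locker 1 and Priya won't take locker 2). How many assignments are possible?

Let Aᵢ (for i ∈ {1, 2}) be the placements that put person i in their forbidden locker. Any j of these fix j positions, leaving (4−j)! ways to fill the rest, and there are C(2,j) ways to pick which j.
By inclusion–exclusion, the number of valid placements is Σ_{j=0}^{2} (−1)^j C(2,j)·(4−j)!.
Computing: 24 − 12 + 2 = 14.

14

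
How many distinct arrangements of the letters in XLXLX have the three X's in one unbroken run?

3

Treat the 3 copies of X as a single block. The multiset to arrange is then {XXX, L, L}, 3 items in all.
That gives (3)!/(2!) = 3 arrangements.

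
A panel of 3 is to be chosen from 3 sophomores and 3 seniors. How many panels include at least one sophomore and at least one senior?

18

Unrestricted: C(6,3) = 20 ways to pick any 3 of the 6.
Subtract selections that omit an entire group: no sophomores → C(3,3) = 1; no seniors → C(3,3) = 1.
Both groups omitted at once is impossible, so 20 − 2 = 18.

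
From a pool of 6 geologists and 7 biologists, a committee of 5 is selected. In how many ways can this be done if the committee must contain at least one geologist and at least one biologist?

Unrestricted: C(13,5) = 1287 ways to pick any 5 of the 13.
Subtract selections that omit an entire group: no geologists → C(7,5) = 21; no biologists → C(6,5) = 6.
Both groups omitted at once is impossible, so 1287 − 27 = 1260.

1260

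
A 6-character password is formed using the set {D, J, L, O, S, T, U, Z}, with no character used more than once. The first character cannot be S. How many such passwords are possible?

The first character has 8−1 = 7 choices (anything except S).
The remaining 5 characters are filled from the other 7 symbols without repetition: 7 × 6 × 5 × 4 × 3 = 2520.
Total: 7 × 2520 = 17640.

17640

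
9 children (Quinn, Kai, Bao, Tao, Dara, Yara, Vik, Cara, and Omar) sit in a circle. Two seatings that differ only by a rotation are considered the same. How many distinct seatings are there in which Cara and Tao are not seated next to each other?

30240

Without the restriction there are (8)! = 40320 seatings.
Seatings with Cara beside Tao: treat them as a block with 2 internal orders, giving 2 × (7)! = 10080.
Subtracting, 40320 − 10080 = 30240.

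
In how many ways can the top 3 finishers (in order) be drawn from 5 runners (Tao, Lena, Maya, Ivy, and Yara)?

60

This is an ordered selection of 3 from 5: P(5,3).
That gives 5 × 4 × 3 = 60.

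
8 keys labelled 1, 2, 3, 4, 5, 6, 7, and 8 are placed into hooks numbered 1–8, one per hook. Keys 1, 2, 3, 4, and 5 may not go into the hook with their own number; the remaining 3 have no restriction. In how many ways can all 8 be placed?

Let Aᵢ (for 1 ≤ i ≤ 5) be the placements that put key i in its forbidden hook. Any j of these fix j positions, leaving (8−j)! ways to fill the rest, and there are C(5,j) ways to pick which j.
By inclusion–exclusion, the number of valid placements is Σ_{j=0}^{5} (−1)^j C(5,j)·(8−j)!.
Computing: 40320 − 25200 + 7200 − 1200 + 120 − 6 = 21234.

21234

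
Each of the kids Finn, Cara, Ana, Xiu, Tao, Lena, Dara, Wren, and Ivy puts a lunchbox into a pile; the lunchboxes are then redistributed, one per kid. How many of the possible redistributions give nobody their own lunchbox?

Let Aᵢ be the assignments in which kid i gets their own lunchbox. We want the size of the complement of A₁∪…∪A_9.
By inclusion–exclusion this is Σ_{j=0}^{9} (−1)^j C(9,j)·(9−j)!.
Computing: 362880 − 362880 + 181440 − 60480 + 15120 − 3024 + 504 − 72 + 9 − 1 = 133496.

133496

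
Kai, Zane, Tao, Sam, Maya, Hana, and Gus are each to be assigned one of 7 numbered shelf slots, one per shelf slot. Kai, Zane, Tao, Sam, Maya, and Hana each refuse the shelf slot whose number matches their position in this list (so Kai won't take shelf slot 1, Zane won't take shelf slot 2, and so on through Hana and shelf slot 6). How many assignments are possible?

Let Aᵢ (for 1 ≤ i ≤ 6) be the placements that put person i in their forbidden shelf slot. Any j of these fix j positions, leaving (7−j)! ways to fill the rest, and there are C(6,j) ways to pick which j.
By inclusion–exclusion, the number of valid placements is Σ_{j=0}^{6} (−1)^j C(6,j)·(7−j)!.
Computing: 5040 − 4320 + 1800 − 480 + 90 − 12 + 1 = 2119.

2119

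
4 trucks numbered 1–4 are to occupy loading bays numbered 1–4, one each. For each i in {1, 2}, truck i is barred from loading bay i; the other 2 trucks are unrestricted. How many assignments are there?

14

Let Aᵢ (for i ∈ {1, 2}) be the placements that put truck i in its forbidden loading bay. Any j of these fix j positions, leaving (4−j)! ways to fill the rest, and there are C(2,j) ways to pick which j.
By inclusion–exclusion, the number of valid placements is Σ_{j=0}^{2} (−1)^j C(2,j)·(4−j)!.
Computing: 24 − 12 + 2 = 14.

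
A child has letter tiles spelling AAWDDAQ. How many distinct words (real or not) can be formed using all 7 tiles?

The 7 letters of AAWDDAQ have repeats: A appearing 3 times and D appearing twice.
So there are 7! / (3!·2!) = 420 distinguishable arrangements.

420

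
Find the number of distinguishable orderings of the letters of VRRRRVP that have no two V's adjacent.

75

Total arrangements of VRRRRVP: 7!/(4!·2!) = 105.
Arrangements with the V's together: treat VV as one letter, giving (6)!/(4!) = 30.
Subtracting, 105 − 30 = 75 arrangements keep the V's apart.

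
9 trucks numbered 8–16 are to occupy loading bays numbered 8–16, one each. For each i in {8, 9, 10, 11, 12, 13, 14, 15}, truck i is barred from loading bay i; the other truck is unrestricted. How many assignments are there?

Let Aᵢ (for 8 ≤ i ≤ 15) be the placements that put truck i in its forbidden loading bay. Any j of these fix j positions, leaving (9−j)! ways to fill the rest, and there are C(8,j) ways to pick which j.
By inclusion–exclusion, the number of valid placements is Σ_{j=0}^{8} (−1)^j C(8,j)·(9−j)!.
Computing: 362880 − 322560 + 141120 − 40320 + 8400 − 1344 + 168 − 16 + 1 = 148329.

148329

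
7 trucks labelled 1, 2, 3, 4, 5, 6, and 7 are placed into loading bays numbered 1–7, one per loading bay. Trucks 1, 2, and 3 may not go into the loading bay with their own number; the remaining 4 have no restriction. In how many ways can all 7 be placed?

3216

Let Aᵢ (for i ∈ {1, 2, 3}) be the placements that put truck i in its forbidden loading bay. Any j of these fix j positions, leaving (7−j)! ways to fill the rest, and there are C(3,j) ways to pick which j.
By inclusion–exclusion, the number of valid placements is Σ_{j=0}^{3} (−1)^j C(3,j)·(7−j)!.
Computing: 5040 − 2160 + 360 − 24 = 3216.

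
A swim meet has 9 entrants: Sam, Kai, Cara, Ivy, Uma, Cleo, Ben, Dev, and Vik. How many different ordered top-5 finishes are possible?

15120

This is an ordered selection of 5 from 9: P(9,5).
That gives 9 × 8 × 7 × 6 × 5 = 15120.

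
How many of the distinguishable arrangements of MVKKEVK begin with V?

120

With the first slot taken by V, it remains to arrange the other 6 letters (MKKEVK).
Those 6 letters have K appearing 3 times, giving (6)!/(3!) = 120.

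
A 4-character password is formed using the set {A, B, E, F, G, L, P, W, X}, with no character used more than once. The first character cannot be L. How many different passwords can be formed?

2688

The first character has 9−1 = 8 choices (anything except L).
The remaining 3 characters are filled from the other 8 symbols without repetition: 8 × 7 × 6 = 336.
Total: 8 × 336 = 2688.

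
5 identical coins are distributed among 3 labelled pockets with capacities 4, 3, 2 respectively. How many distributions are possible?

11

Without the upper bounds there are C(7,2) = 21 ways to split 5 among 3 pockets.
Subtract solutions that violate a single cap (substitute x_i' = x_i − (cap_i+1)): x_1 ≥ 5 gives C(2,2) = 1; x_2 ≥ 4 gives C(3,2) = 3; x_3 ≥ 3 gives C(4,2) = 6. Together 10.
No two caps can be exceeded simultaneously, so the pair terms are all 0.
By inclusion–exclusion the count is 21 − 10 + 0 = 11.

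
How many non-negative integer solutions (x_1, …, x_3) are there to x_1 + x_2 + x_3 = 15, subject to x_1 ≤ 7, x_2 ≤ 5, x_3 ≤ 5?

Without the upper bounds there are C(17,2) = 136 ways to split 15 among 3 variables.
Subtract solutions that violate a single cap (substitute x_i' = x_i − (cap_i+1)): x_1 ≥ 8 gives C(9,2) = 36; x_2 ≥ 6 gives C(11,2) = 55; x_3 ≥ 6 gives C(11,2) = 55. Together 146.
Add back pairs where two caps are both exceeded: 3 + 3 + 10 = 16.
By inclusion–exclusion the count is 136 − 146 + 16 = 6.

6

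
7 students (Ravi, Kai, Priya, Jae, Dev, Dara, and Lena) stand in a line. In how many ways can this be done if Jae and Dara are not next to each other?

3600

Of the 7! = 5040 arrangements, those with Jae and Dara adjacent number 2 × 6! = 1440 (treat the pair as a block with 2 internal orders).
So 5040 − 1440 = 3600 arrangements keep them apart.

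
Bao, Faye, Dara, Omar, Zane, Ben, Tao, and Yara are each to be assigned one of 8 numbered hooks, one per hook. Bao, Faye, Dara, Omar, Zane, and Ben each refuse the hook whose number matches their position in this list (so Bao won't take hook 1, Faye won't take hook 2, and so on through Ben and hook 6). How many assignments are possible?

18806

Let Aᵢ (for 1 ≤ i ≤ 6) be the placements that put person i in their forbidden hook. Any j of these fix j positions, leaving (8−j)! ways to fill the rest, and there are C(6,j) ways to pick which j.
By inclusion–exclusion, the number of valid placements is Σ_{j=0}^{6} (−1)^j C(6,j)·(8−j)!.
Computing: 40320 − 30240 + 10800 − 2400 + 360 − 36 + 2 = 18806.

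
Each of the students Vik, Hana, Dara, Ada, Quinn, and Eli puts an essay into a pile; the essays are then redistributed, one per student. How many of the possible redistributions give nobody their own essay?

Let Aᵢ be the assignments in which student i gets their own essay. We want the size of the complement of A₁∪…∪A_6.
By inclusion–exclusion this is Σ_{j=0}^{6} (−1)^j C(6,j)·(6−j)!.
Computing: 720 − 720 + 360 − 120 + 30 − 6 + 1 = 265.

265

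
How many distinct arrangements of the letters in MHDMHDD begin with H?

Fix H in the first position and arrange the remaining 6 letters.
Those 6 letters have D appearing 3 times and M appearing twice, giving (6)!/(3!·2!) = 60.

60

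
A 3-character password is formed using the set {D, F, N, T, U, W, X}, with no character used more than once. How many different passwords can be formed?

Choose and order 3 of the 7 symbols: the first character has 7 options, the next 6, then 5.
7 × 6 × 5 = 210.

210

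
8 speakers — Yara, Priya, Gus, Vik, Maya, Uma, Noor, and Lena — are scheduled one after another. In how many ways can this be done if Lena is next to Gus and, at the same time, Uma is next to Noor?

Treat {Lena,Gus} as one block (2 orders) and {Uma,Noor} as another (2 orders).
That leaves 6 units to arrange: 2 × 2 × 6! = 4 × 720 = 2880.

2880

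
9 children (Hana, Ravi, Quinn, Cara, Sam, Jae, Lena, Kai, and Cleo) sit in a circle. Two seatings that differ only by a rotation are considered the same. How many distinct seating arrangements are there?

40320

Seat Hana anywhere (absorbing the rotational symmetry), then permute the other 8: (8)! = 40320.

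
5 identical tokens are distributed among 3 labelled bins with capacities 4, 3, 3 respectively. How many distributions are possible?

14

Without the upper bounds there are C(7,2) = 21 ways to split 5 among 3 bins.
Subtract solutions that violate a single cap (substitute x_i' = x_i − (cap_i+1)): x_1 ≥ 5 gives C(2,2) = 1; x_2 ≥ 4 gives C(3,2) = 3; x_3 ≥ 4 gives C(3,2) = 3. Together 7.
No two caps can be exceeded simultaneously, so the pair terms are all 0.
By inclusion–exclusion the count is 21 − 7 + 0 = 14.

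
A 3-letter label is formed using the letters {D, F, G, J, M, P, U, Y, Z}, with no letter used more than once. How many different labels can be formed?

504

This is a permutation of 3 out of 9: P(9,3) = 9!/6!.
9 × 8 × 7 = 504.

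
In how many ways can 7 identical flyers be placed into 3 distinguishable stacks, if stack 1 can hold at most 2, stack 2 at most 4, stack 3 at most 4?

Ignoring the caps, the number of non-negative solutions to x_1+…+x_3 = 7 is C(9,2) = 36.
Subtract solutions that violate a single cap (substitute x_i' = x_i − (cap_i+1)): x_1 ≥ 3 gives C(6,2) = 15; x_2 ≥ 5 gives C(4,2) = 6; x_3 ≥ 5 gives C(4,2) = 6. Together 27.
No two caps can be exceeded simultaneously, so the pair terms are all 0.
By inclusion–exclusion the count is 36 − 27 + 0 = 9.

9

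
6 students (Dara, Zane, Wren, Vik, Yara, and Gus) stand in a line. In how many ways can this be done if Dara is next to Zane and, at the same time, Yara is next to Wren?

96

Treat {Dara,Zane} as one block (2 orders) and {Yara,Wren} as another (2 orders).
That leaves 4 units to arrange: 2 × 2 × 4! = 4 × 24 = 96.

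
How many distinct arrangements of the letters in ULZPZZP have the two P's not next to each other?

Total arrangements of ULZPZZP: 7!/(3!·2!) = 420.
If the two P's are adjacent, glue them into one block, leaving 6 items to arrange: (6)!/(3!) = 120 ways.
Hence 420 − 120 = 300.

300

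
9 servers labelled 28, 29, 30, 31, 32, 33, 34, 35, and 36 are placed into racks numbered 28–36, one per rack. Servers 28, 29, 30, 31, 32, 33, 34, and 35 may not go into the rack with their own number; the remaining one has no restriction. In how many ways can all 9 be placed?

Let Aᵢ (for 28 ≤ i ≤ 35) be the placements that put server i in its forbidden rack. Any j of these fix j positions, leaving (9−j)! ways to fill the rest, and there are C(8,j) ways to pick which j.
By inclusion–exclusion, the number of valid placements is Σ_{j=0}^{8} (−1)^j C(8,j)·(9−j)!.
Computing: 362880 − 322560 + 141120 − 40320 + 8400 − 1344 + 168 − 16 + 1 = 148329.

148329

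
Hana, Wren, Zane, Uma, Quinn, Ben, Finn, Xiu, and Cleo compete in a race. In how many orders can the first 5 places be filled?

15120

This is an ordered selection of 5 from 9: P(9,5).
That gives 9 × 8 × 7 × 6 × 5 = 15120.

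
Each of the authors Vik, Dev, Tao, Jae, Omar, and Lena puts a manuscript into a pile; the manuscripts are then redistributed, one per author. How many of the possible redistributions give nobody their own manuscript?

This is the derangement count D_6: permutations of 6 items with no fixed point.
By inclusion–exclusion this is Σ_{j=0}^{6} (−1)^j C(6,j)·(6−j)!.
Computing: 720 − 720 + 360 − 120 + 30 − 6 + 1 = 265.

265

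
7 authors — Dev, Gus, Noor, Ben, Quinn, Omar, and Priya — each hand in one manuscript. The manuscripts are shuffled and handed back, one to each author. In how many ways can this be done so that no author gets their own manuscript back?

1854

Count assignments avoiding every fixed point. For any j of the 7 authors fixed to their own manuscript, the other 7−j can be arranged in (7−j)! ways.
By inclusion–exclusion this is Σ_{j=0}^{7} (−1)^j C(7,j)·(7−j)!.
Computing: 5040 − 5040 + 2520 − 840 + 210 − 42 + 7 − 1 = 1854.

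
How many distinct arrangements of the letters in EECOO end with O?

With the last slot taken by O, it remains to arrange the other 4 letters (EECO).
Those 4 letters have E appearing twice, giving (4)!/(2!) = 12.

12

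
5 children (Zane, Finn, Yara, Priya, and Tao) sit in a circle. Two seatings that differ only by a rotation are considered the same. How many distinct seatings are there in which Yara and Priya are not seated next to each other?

All circular seatings of 5 people number (4)! = 24.
Those with Yara next to Priya: fuse the pair into one unit and seat 4 units around a circle — 2·(3)! = 12.
Subtracting, 24 − 12 = 12.

12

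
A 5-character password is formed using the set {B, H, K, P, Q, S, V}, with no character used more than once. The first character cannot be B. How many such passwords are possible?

2160

The first character has 7−1 = 6 choices (anything except B).
The remaining 4 characters are filled from the other 6 symbols without repetition: 6 × 5 × 4 × 3 = 360.
Total: 6 × 360 = 2160.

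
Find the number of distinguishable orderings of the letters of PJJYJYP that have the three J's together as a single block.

Treat the 3 copies of J as a single block. The multiset to arrange is then {JJJ, P, P, Y, Y}, 5 items in all.
That gives (5)!/(2!·2!) = 30 arrangements.

30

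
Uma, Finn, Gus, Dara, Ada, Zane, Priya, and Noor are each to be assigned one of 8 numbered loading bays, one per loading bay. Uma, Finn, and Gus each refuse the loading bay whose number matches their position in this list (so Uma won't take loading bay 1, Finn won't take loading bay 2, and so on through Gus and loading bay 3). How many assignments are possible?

Let Aᵢ (for i ∈ {1, 2, 3}) be the placements that put person i in their forbidden loading bay. Any j of these fix j positions, leaving (8−j)! ways to fill the rest, and there are C(3,j) ways to pick which j.
By inclusion–exclusion, the number of valid placements is Σ_{j=0}^{3} (−1)^j C(3,j)·(8−j)!.
Computing: 40320 − 15120 + 2160 − 120 = 27240.

27240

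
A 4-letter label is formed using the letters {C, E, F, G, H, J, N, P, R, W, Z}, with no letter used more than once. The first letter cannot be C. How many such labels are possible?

7200

The first letter has 11−1 = 10 choices (anything except C).
The remaining 3 letters are filled from the other 10 symbols without repetition: 10 × 9 × 8 = 720.
Total: 10 × 720 = 7200.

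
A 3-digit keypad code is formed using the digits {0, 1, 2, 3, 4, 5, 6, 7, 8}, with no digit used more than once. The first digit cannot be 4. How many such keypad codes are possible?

The first digit has 9−1 = 8 choices (anything except 4).
The remaining 2 digits are filled from the other 8 symbols without repetition: 8 × 7 = 56.
Total: 8 × 56 = 448.

448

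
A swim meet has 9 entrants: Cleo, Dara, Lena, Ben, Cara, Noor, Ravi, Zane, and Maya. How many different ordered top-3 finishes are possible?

504

There are 9 choices for 1st place, 8 for 2nd, and 7 for 3rd.
That gives 9 × 8 × 7 = 504.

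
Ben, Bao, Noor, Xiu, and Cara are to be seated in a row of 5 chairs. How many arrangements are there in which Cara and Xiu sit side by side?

Treat {Cara, Xiu} as a single unit. There are 4 units to order, and the pair itself can be ordered 2 ways.
That gives 2 × 4! = 2 × 24 = 48.

48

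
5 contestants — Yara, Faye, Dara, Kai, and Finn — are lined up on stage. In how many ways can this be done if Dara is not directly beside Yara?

There are 5! = 120 arrangements in all. If Dara and Yara are adjacent, merging them into one block gives 2·(4)! = 48 arrangements.
Complementary counting: 120 − 48 = 72.

72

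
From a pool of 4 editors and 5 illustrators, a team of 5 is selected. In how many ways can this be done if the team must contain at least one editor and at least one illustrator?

Total 5-person selections from all 9: C(9,5) = 126.
Subtract selections that omit an entire group: no editors → C(5,5) = 1; no illustrators → C(4,5) = 0.
Both groups omitted at once is impossible, so 126 − 1 = 125.

125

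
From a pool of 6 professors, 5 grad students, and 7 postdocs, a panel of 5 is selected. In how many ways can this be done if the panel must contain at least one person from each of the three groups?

6055

Total 5-person selections from all 18: C(18,5) = 8568.
Subtract selections that omit an entire group: no professors → C(12,5) = 792; no grad students → C(13,5) = 1287; no postdocs → C(11,5) = 462.
Add back selections omitting two groups (i.e. drawn from a single group): C(6,5) + C(5,5) + C(7,5) = 28.
By inclusion–exclusion: 8568 − 2541 + 28 = 6055.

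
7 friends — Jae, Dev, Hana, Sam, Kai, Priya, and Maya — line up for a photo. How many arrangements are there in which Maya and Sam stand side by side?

1440

Glue Maya and Sam into one block (2 internal orders), leaving 6 units to arrange in a row.
That gives 2 × 6! = 2 × 720 = 1440.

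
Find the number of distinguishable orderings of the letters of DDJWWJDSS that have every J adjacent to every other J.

1680

Treat the 2 copies of J as a single block. The multiset to arrange is then {JJ, D, D, D, S, S, W, W}, 8 items in all.
That gives (8)!/(3!·2!·2!) = 1680 arrangements.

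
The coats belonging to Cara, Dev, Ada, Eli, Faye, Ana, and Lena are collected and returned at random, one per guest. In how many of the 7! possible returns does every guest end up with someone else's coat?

1854

Let Aᵢ be the assignments in which guest i gets their own coat. We want the size of the complement of A₁∪…∪A_7.
By inclusion–exclusion this is Σ_{j=0}^{7} (−1)^j C(7,j)·(7−j)!.
Computing: 5040 − 5040 + 2520 − 840 + 210 − 42 + 7 − 1 = 1854.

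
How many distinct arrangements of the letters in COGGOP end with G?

60

With the last slot taken by G, it remains to arrange the other 5 letters (COGOP).
Those 5 letters have O appearing twice, giving (5)!/(2!) = 60.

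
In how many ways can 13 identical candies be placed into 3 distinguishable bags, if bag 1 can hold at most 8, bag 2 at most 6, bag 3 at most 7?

Without the upper bounds there are C(15,2) = 105 ways to split 13 among 3 bags.
Subtract solutions that violate a single cap (substitute x_i' = x_i − (cap_i+1)): x_1 ≥ 9 gives C(6,2) = 15; x_2 ≥ 7 gives C(8,2) = 28; x_3 ≥ 8 gives C(7,2) = 21. Together 64.
No two caps can be exceeded simultaneously, so the pair terms are all 0.
By inclusion–exclusion the count is 105 − 64 + 0 = 41.

41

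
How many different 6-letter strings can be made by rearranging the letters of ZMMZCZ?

60

ZMMZCZ has 6 letters with M appearing twice and Z appearing 3 times.
The number of distinct arrangements is 6!/(3!·2!) = 720/12 = 60.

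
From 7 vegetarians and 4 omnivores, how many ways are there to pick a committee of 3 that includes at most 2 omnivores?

161

Split by how many omnivores are chosen (0 through 2).
Sum: C(4,0)·C(7,3) + C(4,1)·C(7,2) + C(4,2)·C(7,1) = 35 + 84 + 42 = 161.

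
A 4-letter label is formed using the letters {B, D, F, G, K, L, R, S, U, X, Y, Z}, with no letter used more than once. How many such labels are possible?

This is a permutation of 4 out of 12: P(12,4) = 12!/8!.
12 × 11 × 10 × 9 = 11880.

11880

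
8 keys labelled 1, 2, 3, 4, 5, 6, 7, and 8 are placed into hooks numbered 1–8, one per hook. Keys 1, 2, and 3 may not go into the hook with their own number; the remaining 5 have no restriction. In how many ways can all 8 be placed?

Let Aᵢ (for i ∈ {1, 2, 3}) be the placements that put key i in its forbidden hook. Any j of these fix j positions, leaving (8−j)! ways to fill the rest, and there are C(3,j) ways to pick which j.
By inclusion–exclusion, the number of valid placements is Σ_{j=0}^{3} (−1)^j C(3,j)·(8−j)!.
Computing: 40320 − 15120 + 2160 − 120 = 27240.

27240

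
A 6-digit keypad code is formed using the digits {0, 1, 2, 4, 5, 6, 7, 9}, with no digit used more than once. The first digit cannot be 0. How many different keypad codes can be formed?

17640

The first digit has 8−1 = 7 choices (anything except 0).
The remaining 5 digits are filled from the other 7 symbols without repetition: 7 × 6 × 5 × 4 × 3 = 2520.
Total: 7 × 2520 = 17640.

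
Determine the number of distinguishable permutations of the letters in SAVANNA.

420

SAVANNA has 7 letters with A appearing 3 times and N appearing twice.
So there are 7! / (3!·2!) = 420 distinguishable arrangements.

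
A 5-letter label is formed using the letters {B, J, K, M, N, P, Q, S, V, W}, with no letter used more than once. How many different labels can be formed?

30240

With no repetition, fill the 5 letters in order: 10 choices, then 9, down to 6.
10 × 9 × 8 × 7 × 6 = 30240.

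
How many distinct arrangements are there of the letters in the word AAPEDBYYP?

Letter multiplicities in AAPEDBYYP: A×2, B×1, D×1, E×1, P×2, Y×2.
The number of distinct arrangements is 9!/(2!·2!·2!) = 362880/8 = 45360.

45360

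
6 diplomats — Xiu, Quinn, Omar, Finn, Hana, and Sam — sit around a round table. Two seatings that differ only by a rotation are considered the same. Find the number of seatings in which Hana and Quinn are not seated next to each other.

72

Without the restriction there are (5)! = 120 seatings.
Those with Hana next to Quinn: fuse the pair into one unit and seat 5 units around a circle — 2·(4)! = 48.
Subtracting, 120 − 48 = 72.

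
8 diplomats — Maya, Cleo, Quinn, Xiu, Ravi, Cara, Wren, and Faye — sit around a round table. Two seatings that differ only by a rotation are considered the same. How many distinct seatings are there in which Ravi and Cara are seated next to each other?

1440

Glue Ravi and Cara into a block (2 internal orders). Seating 7 units around a circle gives (6)! arrangements.
So 2 × (6)! = 2 × 720 = 1440.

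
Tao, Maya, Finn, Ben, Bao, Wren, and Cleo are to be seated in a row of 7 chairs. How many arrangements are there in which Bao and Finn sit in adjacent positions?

1440

Treat {Bao, Finn} as a single unit. There are 6 units to order, and the pair itself can be ordered 2 ways.
That gives 2 × 6! = 2 × 720 = 1440.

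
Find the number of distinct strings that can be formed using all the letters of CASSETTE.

5040

CASSETTE has 8 letters with E appearing twice, S appearing twice, and T appearing twice.
The number of distinct arrangements is 8!/(2!·2!·2!) = 40320/8 = 5040.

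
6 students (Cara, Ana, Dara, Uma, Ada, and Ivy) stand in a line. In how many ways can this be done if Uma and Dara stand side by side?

240

Place the 4 others and the Uma-Dara pair as 5 objects in a line; the pair has 2 internal arrangements.
So the count is 2·(5)! = 240.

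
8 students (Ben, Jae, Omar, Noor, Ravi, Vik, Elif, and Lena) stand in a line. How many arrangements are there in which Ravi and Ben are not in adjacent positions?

Of the 8! = 40320 arrangements, those with Ravi and Ben adjacent number 2 × 7! = 10080 (treat the pair as a block with 2 internal orders).
So 40320 − 10080 = 30240 arrangements keep them apart.

30240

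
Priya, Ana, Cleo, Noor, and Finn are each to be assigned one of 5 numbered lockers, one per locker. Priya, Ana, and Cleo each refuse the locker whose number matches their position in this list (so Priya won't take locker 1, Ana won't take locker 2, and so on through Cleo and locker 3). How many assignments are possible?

64

Let Aᵢ (for i ∈ {1, 2, 3}) be the placements that put person i in their forbidden locker. Any j of these fix j positions, leaving (5−j)! ways to fill the rest, and there are C(3,j) ways to pick which j.
By inclusion–exclusion, the number of valid placements is Σ_{j=0}^{3} (−1)^j C(3,j)·(5−j)!.
Computing: 120 − 72 + 18 − 2 = 64.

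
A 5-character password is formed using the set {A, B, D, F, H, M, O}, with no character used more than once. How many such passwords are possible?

Choose and order 5 of the 7 symbols: the first character has 7 options, the next 6, and so on down to 3.
That product is 7 × 6 × 5 × 4 × 3 = 2520.

2520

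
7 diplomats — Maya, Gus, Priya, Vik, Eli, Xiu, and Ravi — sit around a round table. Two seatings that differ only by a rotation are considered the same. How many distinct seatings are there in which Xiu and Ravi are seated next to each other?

240

Glue Xiu and Ravi into a block (2 internal orders). Seating 6 units around a circle gives (5)! arrangements.
So 2 × (5)! = 2 × 120 = 240.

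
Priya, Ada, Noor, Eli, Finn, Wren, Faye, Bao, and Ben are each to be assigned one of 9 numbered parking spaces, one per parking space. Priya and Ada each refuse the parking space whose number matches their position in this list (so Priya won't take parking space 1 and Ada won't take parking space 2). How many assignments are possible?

287280

Let Aᵢ (for i ∈ {1, 2}) be the placements that put person i in their forbidden parking space. Any j of these fix j positions, leaving (9−j)! ways to fill the rest, and there are C(2,j) ways to pick which j.
By inclusion–exclusion, the number of valid placements is Σ_{j=0}^{2} (−1)^j C(2,j)·(9−j)!.
Computing: 362880 − 80640 + 5040 = 287280.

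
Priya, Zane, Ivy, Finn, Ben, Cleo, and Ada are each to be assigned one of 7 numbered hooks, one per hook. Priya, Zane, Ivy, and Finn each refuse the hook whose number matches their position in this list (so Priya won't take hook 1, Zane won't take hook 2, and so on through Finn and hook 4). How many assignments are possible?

2790

Let Aᵢ (for 1 ≤ i ≤ 4) be the placements that put person i in their forbidden hook. Any j of these fix j positions, leaving (7−j)! ways to fill the rest, and there are C(4,j) ways to pick which j.
By inclusion–exclusion, the number of valid placements is Σ_{j=0}^{4} (−1)^j C(4,j)·(7−j)!.
Computing: 5040 − 2880 + 720 − 96 + 6 = 2790.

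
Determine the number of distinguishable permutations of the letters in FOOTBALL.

10080

Letter multiplicities in FOOTBALL: A×1, B×1, F×1, L×2, O×2, T×1.
Dividing 8! = 40320 by 2!·2! = 4 for the repeated letters gives 10080.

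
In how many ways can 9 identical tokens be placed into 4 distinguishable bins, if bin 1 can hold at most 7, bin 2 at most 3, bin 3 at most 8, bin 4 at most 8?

Without the upper bounds there are C(12,3) = 220 ways to split 9 among 4 bins.
Subtract solutions that violate a single cap (substitute x_i' = x_i − (cap_i+1)): x_1 ≥ 8 gives C(4,3) = 4; x_2 ≥ 4 gives C(8,3) = 56; x_3 ≥ 9 gives C(3,3) = 1; x_4 ≥ 9 gives C(3,3) = 1. Together 62.
No two caps can be exceeded simultaneously, so the pair terms are all 0.
By inclusion–exclusion the count is 220 − 62 + 0 = 158.

158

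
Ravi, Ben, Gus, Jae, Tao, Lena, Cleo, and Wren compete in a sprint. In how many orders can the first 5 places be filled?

6720

This is an ordered selection of 5 from 8: P(8,5).
That gives 8 × 7 × 6 × 5 × 4 = 6720.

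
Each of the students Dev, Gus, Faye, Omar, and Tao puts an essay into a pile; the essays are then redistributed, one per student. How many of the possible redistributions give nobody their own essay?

Count assignments avoiding every fixed point. For any j of the 5 students fixed to their own essay, the other 5−j can be arranged in (5−j)! ways.
By inclusion–exclusion this is Σ_{j=0}^{5} (−1)^j C(5,j)·(5−j)!.
Computing: 120 − 120 + 60 − 20 + 5 − 1 = 44.

44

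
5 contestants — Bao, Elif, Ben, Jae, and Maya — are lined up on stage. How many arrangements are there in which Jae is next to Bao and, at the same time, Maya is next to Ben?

Treat {Jae,Bao} as one block (2 orders) and {Maya,Ben} as another (2 orders).
That leaves 3 units to arrange: 2 × 2 × 3! = 4 × 6 = 24.

24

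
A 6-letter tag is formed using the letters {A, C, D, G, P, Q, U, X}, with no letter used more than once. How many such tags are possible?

This is a permutation of 6 out of 8: P(8,6) = 8!/2!.
That product is 8 × 7 × 6 × 5 × 4 × 3 = 20160.

20160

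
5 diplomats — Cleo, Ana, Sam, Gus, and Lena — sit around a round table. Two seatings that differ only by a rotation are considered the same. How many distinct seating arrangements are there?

Fix one person's seat to break rotational symmetry; the remaining 4 people can be arranged in (4)! = 24 ways.

24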